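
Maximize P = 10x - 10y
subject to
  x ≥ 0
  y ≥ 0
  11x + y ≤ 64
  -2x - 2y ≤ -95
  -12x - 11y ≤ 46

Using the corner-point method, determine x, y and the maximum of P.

x = 33/20, y = 917/20, maximum P = -442

Feasible corners and P = 10x - 10y:
  (0, 64) → P = -640
  (0, 95/2) → P = -475
  (33/20, 917/20) → P = -442

The optimum lies where 11x + y = 64 and -2x - 2y = -95.
Solving simultaneously gives x = 33/20, y = 917/20.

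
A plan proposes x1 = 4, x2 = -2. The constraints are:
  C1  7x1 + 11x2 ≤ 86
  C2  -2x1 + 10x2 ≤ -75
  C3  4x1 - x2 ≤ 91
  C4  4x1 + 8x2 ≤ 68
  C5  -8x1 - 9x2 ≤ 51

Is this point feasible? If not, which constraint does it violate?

not feasible — violates C2

Constraint C2: -2x1 + 10x2 = -28, which is not ≤ -75. All other constraints are satisfied.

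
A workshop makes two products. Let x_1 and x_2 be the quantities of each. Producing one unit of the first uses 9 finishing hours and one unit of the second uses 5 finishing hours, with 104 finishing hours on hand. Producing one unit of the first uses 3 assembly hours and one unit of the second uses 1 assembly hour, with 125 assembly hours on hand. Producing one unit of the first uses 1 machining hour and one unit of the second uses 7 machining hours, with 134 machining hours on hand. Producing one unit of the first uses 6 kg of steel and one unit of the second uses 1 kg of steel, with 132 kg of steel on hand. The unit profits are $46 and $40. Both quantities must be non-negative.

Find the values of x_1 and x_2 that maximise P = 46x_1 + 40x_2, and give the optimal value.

Corner points and P = 46x_1 + 40x_2:
  (0, 0) → P = 0
  (0, 134/7) → P = 5360/7
  (104/9, 0) → P = 4784/9
  (1, 19) → P = 806

The optimum lies where 9x_1 + 5x_2 = 104 and x_1 + 7x_2 = 134.
Solving simultaneously gives x_1 = 1, x_2 = 19.

x_1 = 1, x_2 = 19, maximum P = 806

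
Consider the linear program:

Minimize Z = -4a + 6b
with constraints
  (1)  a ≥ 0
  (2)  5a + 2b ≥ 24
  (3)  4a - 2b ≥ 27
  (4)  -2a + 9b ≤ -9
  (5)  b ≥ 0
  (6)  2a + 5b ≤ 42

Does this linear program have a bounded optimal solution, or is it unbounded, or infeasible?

Extreme points and Z = -4a + 6b:
  (225/32, 9/16) → Z = -99/4
  (27/4, 0) → Z = -27
  (423/28, 33/14) → Z = -324/7
  (21, 0) → Z = -84
The feasible region has finitely many vertices and no improving ray; the minimum is -84 at (21, 0).

bounded optimum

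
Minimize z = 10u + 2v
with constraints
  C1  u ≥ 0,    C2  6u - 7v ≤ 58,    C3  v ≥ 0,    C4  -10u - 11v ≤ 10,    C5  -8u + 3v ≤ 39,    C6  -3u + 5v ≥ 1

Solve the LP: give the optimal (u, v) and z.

u = 0, v = 1/5, minimum z = 2/5

Feasible corners and z = 10u + 2v:
  (0, 13) → z = 26
  (0, 1/5) → z = 2/5
  (33, 20) → z = 370
The feasible region is unbounded (it extends along (3, 8), (7, 6)), but z strictly increases along every unbounded feasible direction, so there is no improving ray and the minimum is attained at a vertex.

At the optimal vertex, u = 0 and -3u + 5v = 1.
Solving simultaneously gives u = 0, v = 1/5.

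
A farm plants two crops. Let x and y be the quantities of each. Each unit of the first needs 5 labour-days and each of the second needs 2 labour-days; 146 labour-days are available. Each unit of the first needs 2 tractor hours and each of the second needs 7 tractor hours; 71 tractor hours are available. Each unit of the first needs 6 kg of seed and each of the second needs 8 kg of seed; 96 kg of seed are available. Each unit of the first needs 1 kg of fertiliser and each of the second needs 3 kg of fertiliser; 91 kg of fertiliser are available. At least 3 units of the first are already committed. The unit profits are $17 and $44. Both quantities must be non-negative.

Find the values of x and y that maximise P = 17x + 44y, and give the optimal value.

x = 4, y = 9, maximum P = 464

Vertices and P = 17x + 44y:
  (16, 0) → P = 272
  (3, 0) → P = 51
  (4, 9) → P = 464
  (3, 65/7) → P = 3217/7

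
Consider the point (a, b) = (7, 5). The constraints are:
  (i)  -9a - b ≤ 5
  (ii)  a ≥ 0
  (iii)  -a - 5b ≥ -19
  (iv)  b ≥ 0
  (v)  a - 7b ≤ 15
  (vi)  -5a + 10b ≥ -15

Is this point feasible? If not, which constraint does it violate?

not feasible — violates (iii)

Constraint (iii): -a - 5b = -32, which is not ≥ -19. All other constraints are satisfied.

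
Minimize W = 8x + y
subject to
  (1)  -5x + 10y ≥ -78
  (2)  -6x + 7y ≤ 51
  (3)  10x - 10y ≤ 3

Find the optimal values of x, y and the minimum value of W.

Corner points and W = 8x + y:
  (-1056/25, -723/25) → W = -9171/25
  (-15, -153/10) → W = -1353/10
  (531/10, 264/5) → W = 2388/5

The binding constraints are -5x + 10y = -78 and -6x + 7y = 51.
Solving simultaneously gives x = -1056/25, y = -723/25.

x = -1056/25, y = -723/25, minimum W = -9171/25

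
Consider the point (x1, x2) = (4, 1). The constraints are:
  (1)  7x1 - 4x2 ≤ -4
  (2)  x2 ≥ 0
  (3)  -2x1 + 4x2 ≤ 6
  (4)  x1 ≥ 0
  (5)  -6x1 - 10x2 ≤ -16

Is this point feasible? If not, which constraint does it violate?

not feasible — violates (1)

Constraint (1): 7x1 - 4x2 = 24, which is not ≤ -4. All other constraints are satisfied.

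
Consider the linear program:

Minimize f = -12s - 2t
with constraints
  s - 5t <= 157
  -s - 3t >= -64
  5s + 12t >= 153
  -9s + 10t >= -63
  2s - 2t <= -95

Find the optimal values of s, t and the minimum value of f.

s = -157/8, t = 223/8, minimum f = 719/4

Extreme points and f = -12s - 2t:
  (-103, 167/3) → f = 3374/3
  (-157/8, 223/8) → f = 719/4
  (-417/17, 781/34) → f = 4223/17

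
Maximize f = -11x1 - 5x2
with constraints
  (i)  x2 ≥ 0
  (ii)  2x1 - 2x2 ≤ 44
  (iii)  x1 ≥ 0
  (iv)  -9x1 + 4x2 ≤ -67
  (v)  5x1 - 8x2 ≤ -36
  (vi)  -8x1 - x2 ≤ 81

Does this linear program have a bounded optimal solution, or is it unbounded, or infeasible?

Corner points and f = -11x1 - 5x2:
  (212/3, 146/3) → f = -3062/3
  (170/13, 659/52) → f = -10775/52
The feasible region has finitely many vertices and no improving ray; the maximum is -10775/52 at (170/13, 659/52).

bounded optimum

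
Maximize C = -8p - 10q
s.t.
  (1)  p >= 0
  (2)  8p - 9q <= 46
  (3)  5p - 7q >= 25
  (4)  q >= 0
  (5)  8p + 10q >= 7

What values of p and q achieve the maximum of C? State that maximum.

Extreme points and C = -8p - 10q:
  (97/11, 30/11) → C = -1076/11
  (23/4, 0) → C = -46
  (5, 0) → C = -40

p = 5, q = 0, maximum C = -40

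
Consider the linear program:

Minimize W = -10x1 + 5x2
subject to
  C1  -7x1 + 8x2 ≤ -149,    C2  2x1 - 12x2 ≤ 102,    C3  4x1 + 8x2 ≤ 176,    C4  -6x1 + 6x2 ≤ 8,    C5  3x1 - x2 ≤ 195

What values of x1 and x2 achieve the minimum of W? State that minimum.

The binding constraints are 2x1 - 12x2 = 102 and 4x1 + 8x2 = 176.
Solving simultaneously gives x1 = 183/4, x2 = -7/8.

x1 = 183/4, x2 = -7/8, minimum W = -3695/8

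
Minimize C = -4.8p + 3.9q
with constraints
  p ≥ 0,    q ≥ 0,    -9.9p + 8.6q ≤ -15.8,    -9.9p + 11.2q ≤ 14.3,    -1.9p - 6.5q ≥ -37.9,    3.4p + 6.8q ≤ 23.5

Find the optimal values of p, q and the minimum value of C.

p = 235/34, q = 0, minimum C = -564/17

Extreme points and C = -4.8p + 3.9q:
  (158/99, 0) → C = -1264/165
  (235/34, 0) → C = -564/17
  (15477/4828, 17893/9656) → C = -157593/19312

At the optimal vertex, q = 0 and 3.4p + 6.8q = 23.5.
Solving simultaneously gives p = 235/34, q = 0.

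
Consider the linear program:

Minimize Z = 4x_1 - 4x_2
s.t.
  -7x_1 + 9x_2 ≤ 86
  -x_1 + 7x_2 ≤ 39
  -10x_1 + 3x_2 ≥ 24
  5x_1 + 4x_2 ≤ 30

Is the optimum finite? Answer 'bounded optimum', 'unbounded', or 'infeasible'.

From the feasible point (-251/40, 187/40), moving in the direction (-9, -7) keeps every constraint satisfied while Z decreases without bound.

unbounded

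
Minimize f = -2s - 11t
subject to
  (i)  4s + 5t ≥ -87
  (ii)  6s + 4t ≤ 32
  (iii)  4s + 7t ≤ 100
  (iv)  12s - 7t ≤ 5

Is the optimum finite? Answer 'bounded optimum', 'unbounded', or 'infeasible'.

Vertices and f = -2s - 11t:
  (-1109/8, 187/2) → f = -3005/4
  (-73/11, -133/11) → f = 1609/11
  (-88/13, 236/13) → f = -2420/13
  (122/45, 59/15) → f = -2191/45
The feasible region has finitely many vertices and no improving ray; the minimum is -3005/4 at (-1109/8, 187/2).

bounded optimum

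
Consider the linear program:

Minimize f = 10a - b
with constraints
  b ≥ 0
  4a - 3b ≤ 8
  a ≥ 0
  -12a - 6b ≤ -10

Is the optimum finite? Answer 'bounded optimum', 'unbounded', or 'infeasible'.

unbounded

From the feasible point (2, 0), moving in the direction (0, 1) keeps every constraint satisfied while f decreases without bound.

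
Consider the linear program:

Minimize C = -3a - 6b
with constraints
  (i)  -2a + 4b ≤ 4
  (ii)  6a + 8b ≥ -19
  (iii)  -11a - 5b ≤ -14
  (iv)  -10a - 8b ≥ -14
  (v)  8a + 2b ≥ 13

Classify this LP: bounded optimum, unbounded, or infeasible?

bounded optimum

Corner points and C = -3a - 6b:
  (207/58, -293/58) → C = 1137/58
  (33/4, -137/16) → C = 213/8
  (37/18, -31/18) → C = 25/6
  (19/11, -9/22) → C = -30/11
The feasible region has finitely many vertices and no improving ray; the minimum is -30/11 at (19/11, -9/22).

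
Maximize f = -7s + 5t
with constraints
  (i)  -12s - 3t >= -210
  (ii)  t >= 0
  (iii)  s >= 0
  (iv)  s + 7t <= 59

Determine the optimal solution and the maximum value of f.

Vertices and f = -7s + 5t:
  (35/2, 0) → f = -245/2
  (431/27, 166/27) → f = -81
  (0, 0) → f = 0
  (0, 59/7) → f = 295/7

s = 0, t = 59/7, maximum f = 295/7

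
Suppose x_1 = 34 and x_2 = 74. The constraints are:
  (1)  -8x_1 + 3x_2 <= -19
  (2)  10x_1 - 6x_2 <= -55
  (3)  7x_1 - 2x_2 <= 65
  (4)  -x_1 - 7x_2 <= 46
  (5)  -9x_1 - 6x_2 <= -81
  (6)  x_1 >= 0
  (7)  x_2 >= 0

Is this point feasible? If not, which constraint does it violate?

not feasible — violates (3)

Constraint (3): 7x_1 - 2x_2 = 90, which is not ≤ 65. All other constraints are satisfied.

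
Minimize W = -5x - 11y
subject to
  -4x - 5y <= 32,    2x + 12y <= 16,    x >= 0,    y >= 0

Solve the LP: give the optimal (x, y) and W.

x = 8, y = 0, minimum W = -40

Vertices and W = -5x - 11y:
  (0, 4/3) → W = -44/3
  (8, 0) → W = -40
  (0, 0) → W = 0

The binding constraints are 2x + 12y = 16 and y = 0.
Solving simultaneously gives x = 8, y = 0.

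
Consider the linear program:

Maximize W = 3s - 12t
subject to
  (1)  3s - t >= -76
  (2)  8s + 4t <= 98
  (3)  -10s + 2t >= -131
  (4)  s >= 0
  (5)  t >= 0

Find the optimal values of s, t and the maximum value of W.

s = 49/4, t = 0, maximum W = 147/4

Feasible corners and W = 3s - 12t:
  (0, 49/2) → W = -294
  (49/4, 0) → W = 147/4
  (0, 0) → W = 0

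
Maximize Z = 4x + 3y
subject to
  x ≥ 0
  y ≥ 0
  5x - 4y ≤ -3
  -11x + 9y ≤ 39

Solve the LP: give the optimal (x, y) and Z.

x = 129, y = 162, maximum Z = 1002

Feasible corners and Z = 4x + 3y:
  (0, 3/4) → Z = 9/4
  (0, 13/3) → Z = 13
  (129, 162) → Z = 1002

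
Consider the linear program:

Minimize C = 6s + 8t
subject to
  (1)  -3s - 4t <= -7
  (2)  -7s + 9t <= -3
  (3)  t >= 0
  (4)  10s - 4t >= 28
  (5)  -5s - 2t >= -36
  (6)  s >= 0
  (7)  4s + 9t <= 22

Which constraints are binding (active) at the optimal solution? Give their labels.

Feasible corners and C = 6s + 8t:
  (14/5, 0) → C = 84/5
  (11/2, 0) → C = 33
  (170/53, 54/53) → C = 1452/53

The minimum is at (14/5, 0). Substituting into each constraint, equality holds for (3) and (4); the remaining constraints have slack.

(3) and (4)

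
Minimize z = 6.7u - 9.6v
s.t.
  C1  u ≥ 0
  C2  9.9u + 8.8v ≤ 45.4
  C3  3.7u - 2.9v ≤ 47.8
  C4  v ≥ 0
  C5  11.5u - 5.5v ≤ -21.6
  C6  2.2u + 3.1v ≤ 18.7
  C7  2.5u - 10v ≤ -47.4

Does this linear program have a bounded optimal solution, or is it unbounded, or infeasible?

bounded optimum

Extreme points and z = 6.7u - 9.6v:
  (0, 227/44) → z = -2724/55
  (0, 4.74) → z = -45.504
  (922/3025, 14569/3025) → z = -26737/605
The feasible region has finitely many vertices and no improving ray; the minimum is -2724/55 at (0, 227/44).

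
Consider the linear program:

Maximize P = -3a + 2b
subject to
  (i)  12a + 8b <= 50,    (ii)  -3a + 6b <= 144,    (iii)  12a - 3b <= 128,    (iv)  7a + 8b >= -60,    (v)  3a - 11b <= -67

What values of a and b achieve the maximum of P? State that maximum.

Extreme points and P = -3a + 2b:
  (-71/8, 313/16) → P = 263/4
  (7/78, 159/26) → P = 311/26
  (-252/11, 138/11) → P = 1032/11
  (-1196/101, 289/101) → P = 4166/101

The binding constraints are -3a + 6b = 144 and 7a + 8b = -60.
Solving simultaneously gives a = -252/11, b = 138/11.

a = -252/11, b = 138/11, maximum P = 1032/11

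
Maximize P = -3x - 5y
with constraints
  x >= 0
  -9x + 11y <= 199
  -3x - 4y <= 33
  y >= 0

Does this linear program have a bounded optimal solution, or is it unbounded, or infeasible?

bounded optimum

Vertices and P = -3x - 5y:
  (0, 199/11) → P = -995/11
  (0, 0) → P = 0
The feasible region has finitely many vertices and no improving ray; the maximum is 0 at (0, 0).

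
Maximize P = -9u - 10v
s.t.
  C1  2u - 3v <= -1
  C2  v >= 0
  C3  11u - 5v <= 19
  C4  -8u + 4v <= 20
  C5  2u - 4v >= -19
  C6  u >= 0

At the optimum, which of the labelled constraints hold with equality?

Corner points and P = -9u - 10v:
  (62/23, 49/23) → P = -1048/23
  (0, 1/3) → P = -10/3
  (171/34, 247/34) → P = -4009/34
  (0, 19/4) → P = -95/2

The maximum is at (0, 1/3). Substituting into each constraint, equality holds for C1 and C6; the remaining constraints have slack.

C1 and C6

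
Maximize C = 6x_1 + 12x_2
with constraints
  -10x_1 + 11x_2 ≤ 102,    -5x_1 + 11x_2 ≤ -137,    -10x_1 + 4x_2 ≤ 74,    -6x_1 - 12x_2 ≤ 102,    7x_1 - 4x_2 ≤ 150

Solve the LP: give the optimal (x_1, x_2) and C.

x_1 = 58/3, x_2 = -11/3, maximum C = 72

At the optimal vertex, -5x_1 + 11x_2 = -137 and 7x_1 - 4x_2 = 150.
Solving simultaneously gives x_1 = 58/3, x_2 = -11/3.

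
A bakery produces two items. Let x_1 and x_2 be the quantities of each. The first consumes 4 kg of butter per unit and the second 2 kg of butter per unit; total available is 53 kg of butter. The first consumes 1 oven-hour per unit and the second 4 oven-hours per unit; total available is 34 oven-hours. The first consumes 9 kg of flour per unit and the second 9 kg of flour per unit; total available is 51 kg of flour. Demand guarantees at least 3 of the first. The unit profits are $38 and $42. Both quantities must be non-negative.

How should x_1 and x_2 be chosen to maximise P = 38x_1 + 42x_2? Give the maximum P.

Extreme points and P = 38x_1 + 42x_2:
  (17/3, 0) → P = 646/3
  (3, 0) → P = 114
  (3, 8/3) → P = 226

The binding constraints are 9x_1 + 9x_2 = 51 and x_1 = 3.
Solving simultaneously gives x_1 = 3, x_2 = 8/3.

x_1 = 3, x_2 = 8/3, maximum P = 226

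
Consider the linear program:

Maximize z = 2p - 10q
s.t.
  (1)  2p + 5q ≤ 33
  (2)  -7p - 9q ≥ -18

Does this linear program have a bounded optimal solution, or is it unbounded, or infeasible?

From the feasible point (-207/17, 195/17), moving in the direction (9, -7) keeps every constraint satisfied while z increases without bound.

unbounded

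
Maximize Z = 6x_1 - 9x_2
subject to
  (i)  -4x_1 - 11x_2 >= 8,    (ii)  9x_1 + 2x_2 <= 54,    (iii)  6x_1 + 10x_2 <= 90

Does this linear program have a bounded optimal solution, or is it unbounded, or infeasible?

unbounded

From the feasible point (610/91, -288/91), moving in the direction (2, -9) keeps every constraint satisfied while Z increases without bound.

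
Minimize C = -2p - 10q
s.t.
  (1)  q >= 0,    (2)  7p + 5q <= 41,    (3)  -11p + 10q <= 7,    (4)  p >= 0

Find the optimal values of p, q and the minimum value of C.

p = 3, q = 4, minimum C = -46

Feasible corners and C = -2p - 10q:
  (41/7, 0) → C = -82/7
  (0, 0) → C = 0
  (3, 4) → C = -46
  (0, 7/10) → C = -7

The optimum lies where 7p + 5q = 41 and -11p + 10q = 7.
Solving simultaneously gives p = 3, q = 4.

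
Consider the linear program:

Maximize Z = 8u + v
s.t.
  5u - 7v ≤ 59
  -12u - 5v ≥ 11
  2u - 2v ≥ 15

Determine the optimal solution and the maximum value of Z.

Corner points and Z = 8u + v:
  (2, -7) → Z = 9
  (-13/4, -43/4) → Z = -147/4
  (53/34, -101/17) → Z = 111/17

u = 2, v = -7, maximum Z = 9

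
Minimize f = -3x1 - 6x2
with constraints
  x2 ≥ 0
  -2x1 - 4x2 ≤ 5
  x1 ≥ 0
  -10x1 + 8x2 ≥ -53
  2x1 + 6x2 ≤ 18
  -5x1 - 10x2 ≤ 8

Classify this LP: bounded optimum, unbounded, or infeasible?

Vertices and f = -3x1 - 6x2:
  (0, 0) → f = 0
  (53/10, 0) → f = -159/10
  (0, 3) → f = -18
  (231/38, 37/38) → f = -915/38
The feasible region has finitely many vertices and no improving ray; the minimum is -915/38 at (231/38, 37/38).

bounded optimum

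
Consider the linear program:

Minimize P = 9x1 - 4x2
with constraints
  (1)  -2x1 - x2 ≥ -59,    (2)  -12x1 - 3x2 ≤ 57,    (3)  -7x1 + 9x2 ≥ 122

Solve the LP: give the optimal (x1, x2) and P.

Feasible corners and P = 9x1 - 4x2:
  (-39, 137) → P = -899
  (409/25, 657/25) → P = 1053/25
  (-293/43, 355/43) → P = -4057/43

The optimum lies where -2x1 - x2 = -59 and -12x1 - 3x2 = 57.
Solving simultaneously gives x1 = -39, x2 = 137.

x1 = -39, x2 = 137, minimum P = -899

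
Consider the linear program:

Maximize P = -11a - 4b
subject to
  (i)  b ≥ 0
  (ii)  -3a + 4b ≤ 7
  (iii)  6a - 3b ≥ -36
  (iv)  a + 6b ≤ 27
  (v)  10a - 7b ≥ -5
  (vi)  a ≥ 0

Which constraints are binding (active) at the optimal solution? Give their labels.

(i) and (vi)

Vertices and P = -11a - 4b:
  (27, 0) → P = -297
  (0, 0) → P = 0
  (3, 4) → P = -49
  (29/19, 55/19) → P = -539/19
  (0, 5/7) → P = -20/7

The maximum is at (0, 0). Substituting into each constraint, equality holds for (i) and (vi); the remaining constraints have slack.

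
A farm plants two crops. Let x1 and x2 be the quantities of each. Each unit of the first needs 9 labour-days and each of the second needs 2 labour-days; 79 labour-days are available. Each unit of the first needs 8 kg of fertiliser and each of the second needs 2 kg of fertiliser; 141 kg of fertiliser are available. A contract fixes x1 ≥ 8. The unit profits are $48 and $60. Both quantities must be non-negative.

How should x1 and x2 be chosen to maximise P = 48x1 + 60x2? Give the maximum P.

x1 = 8, x2 = 7/2, maximum P = 594

At the optimal vertex, 9x1 + 2x2 = 79 and x1 = 8.
Solving simultaneously gives x1 = 8, x2 = 7/2.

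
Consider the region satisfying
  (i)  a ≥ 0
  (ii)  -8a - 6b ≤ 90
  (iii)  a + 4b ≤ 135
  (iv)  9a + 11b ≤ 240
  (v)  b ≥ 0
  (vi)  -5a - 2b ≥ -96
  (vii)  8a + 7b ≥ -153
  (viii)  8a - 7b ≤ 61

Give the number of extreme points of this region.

The feasible vertices (each the meet of two boundaries and inside every other half-plane) are:
  (0, 240/11)
  (0, 0)
  (576/37, 336/37)
  (61/8, 0)
  (794/51, 463/51)

5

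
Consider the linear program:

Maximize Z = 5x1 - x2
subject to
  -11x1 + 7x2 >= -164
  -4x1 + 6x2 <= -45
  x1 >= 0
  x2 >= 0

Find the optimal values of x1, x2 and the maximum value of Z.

x1 = 669/38, x2 = 161/38, maximum Z = 1592/19

Vertices and Z = 5x1 - x2:
  (669/38, 161/38) → Z = 1592/19
  (164/11, 0) → Z = 820/11
  (45/4, 0) → Z = 225/4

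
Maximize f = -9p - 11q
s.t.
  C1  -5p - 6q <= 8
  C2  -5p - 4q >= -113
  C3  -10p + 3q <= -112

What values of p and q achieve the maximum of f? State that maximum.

p = 71, q = -121/2, maximum f = 53/2

Extreme points and f = -9p - 11q:
  (71, -121/2) → f = 53/2
  (216/25, -128/15) → f = 1208/75
  (787/55, 114/11) → f = -13353/55

The binding constraints are -5p - 6q = 8 and -5p - 4q = -113.
Solving simultaneously gives p = 71, q = -121/2.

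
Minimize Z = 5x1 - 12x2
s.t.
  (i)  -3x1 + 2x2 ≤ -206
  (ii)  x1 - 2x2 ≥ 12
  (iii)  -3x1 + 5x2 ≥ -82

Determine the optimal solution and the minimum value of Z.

Extreme points and Z = 5x1 - 12x2:
  (97, 85/2) → Z = -25
  (866/9, 124/3) → Z = -134/9
  (104, 46) → Z = -32

At the optimal vertex, x1 - 2x2 = 12 and -3x1 + 5x2 = -82.
Solving simultaneously gives x1 = 104, x2 = 46.

x1 = 104, x2 = 46, minimum Z = -32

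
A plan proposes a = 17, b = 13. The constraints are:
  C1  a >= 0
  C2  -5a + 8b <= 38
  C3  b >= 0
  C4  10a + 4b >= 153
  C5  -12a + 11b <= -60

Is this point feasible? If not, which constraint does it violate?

C1: 17 ≥ 0 ✓
C2: 19 ≤ 38 ✓
C3: 13 ≥ 0 ✓
C4: 222 ≥ 153 ✓
C5: -61 ≤ -60 ✓

feasible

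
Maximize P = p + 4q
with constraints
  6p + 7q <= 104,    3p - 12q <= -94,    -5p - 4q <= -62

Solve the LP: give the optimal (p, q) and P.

p = 18/11, q = 148/11, maximum P = 610/11

Extreme points and P = p + 4q:
  (590/93, 292/31) → P = 4094/93
  (18/11, 148/11) → P = 610/11
  (46/9, 82/9) → P = 374/9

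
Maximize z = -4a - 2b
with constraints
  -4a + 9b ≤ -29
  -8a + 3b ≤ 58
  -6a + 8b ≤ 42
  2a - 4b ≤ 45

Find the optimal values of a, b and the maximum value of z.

a = -367/26, b = -238/13, maximum z = 1210/13

Corner points and z = -4a - 2b:
  (-203/20, -116/15) → z = 841/15
  (289/2, 61) → z = -700
  (-367/26, -238/13) → z = 1210/13

At the optimal vertex, -8a + 3b = 58 and 2a - 4b = 45.
Solving simultaneously gives a = -367/26, b = -238/13.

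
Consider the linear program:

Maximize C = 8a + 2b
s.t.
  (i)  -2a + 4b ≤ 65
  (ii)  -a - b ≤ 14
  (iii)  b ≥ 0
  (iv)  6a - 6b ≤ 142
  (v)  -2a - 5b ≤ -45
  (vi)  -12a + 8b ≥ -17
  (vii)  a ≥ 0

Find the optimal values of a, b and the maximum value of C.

a = 147/8, b = 407/16, maximum C = 1583/8

The binding constraints are -2a + 4b = 65 and -12a + 8b = -17.
Solving simultaneously gives a = 147/8, b = 407/16.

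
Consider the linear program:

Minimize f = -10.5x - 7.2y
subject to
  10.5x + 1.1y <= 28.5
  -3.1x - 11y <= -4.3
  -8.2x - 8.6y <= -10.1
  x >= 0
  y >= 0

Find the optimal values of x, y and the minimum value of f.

Feasible corners and f = -10.5x - 7.2y:
  (0, 285/11) → f = -2052/11
  (19/7, 0) → f = -57/2
  (3706/3177, 395/6354) → f = -13445/1059
  (43/31, 0) → f = -903/62
  (0, 101/86) → f = -1818/215

The optimum lies where 10.5x + 1.1y = 28.5 and x = 0.
Solving simultaneously gives x = 0, y = 285/11.

x = 0, y = 285/11, minimum f = -2052/11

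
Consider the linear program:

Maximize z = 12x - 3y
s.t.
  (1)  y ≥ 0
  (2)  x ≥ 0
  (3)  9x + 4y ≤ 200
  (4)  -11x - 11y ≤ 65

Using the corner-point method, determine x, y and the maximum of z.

x = 200/9, y = 0, maximum z = 800/3

Feasible corners and z = 12x - 3y:
  (0, 0) → z = 0
  (200/9, 0) → z = 800/3
  (0, 50) → z = -150

The binding constraints are y = 0 and 9x + 4y = 200.
Solving simultaneously gives x = 200/9, y = 0.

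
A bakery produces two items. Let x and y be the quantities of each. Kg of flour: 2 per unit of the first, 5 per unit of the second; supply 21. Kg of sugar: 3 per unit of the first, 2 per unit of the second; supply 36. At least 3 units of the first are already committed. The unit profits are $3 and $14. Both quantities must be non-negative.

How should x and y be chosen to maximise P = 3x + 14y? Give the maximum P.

Feasible corners and P = 3x + 14y:
  (21/2, 0) → P = 63/2
  (3, 0) → P = 9
  (3, 3) → P = 51

x = 3, y = 3, maximum P = 51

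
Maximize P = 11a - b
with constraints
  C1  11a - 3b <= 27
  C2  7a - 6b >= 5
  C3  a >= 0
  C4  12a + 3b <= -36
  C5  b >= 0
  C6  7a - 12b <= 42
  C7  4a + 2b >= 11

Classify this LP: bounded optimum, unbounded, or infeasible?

The boundaries 11a - 3b = 27 and 7a - 6b = 5 meet at (49/15, 134/45), but that point violates 12a + 3b ≤ -36. Every candidate vertex is excluded by some other constraint, so the feasible region is empty.

infeasible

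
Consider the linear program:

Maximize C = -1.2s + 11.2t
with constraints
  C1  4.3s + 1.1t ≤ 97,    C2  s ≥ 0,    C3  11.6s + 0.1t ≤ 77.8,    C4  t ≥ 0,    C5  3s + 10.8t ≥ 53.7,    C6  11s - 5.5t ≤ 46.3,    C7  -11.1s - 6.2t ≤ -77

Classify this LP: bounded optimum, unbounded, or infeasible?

Corner points and C = -1.2s + 11.2t:
  (0, 970/11) → C = 10864/11
  (7588/1233, 79066/1233) → C = 4382168/6165
  (0, 385/31) → C = 4312/31
  (43253/6490, 15936/3245) → C = 762657/16225
  (26513/4510, 1506/451) → C = 342141/11275
  (8311/1688, 12169/3376) → C = 145433/4220
The feasible region has finitely many vertices and no improving ray; the maximum is 10864/11 at (0, 970/11).

bounded optimum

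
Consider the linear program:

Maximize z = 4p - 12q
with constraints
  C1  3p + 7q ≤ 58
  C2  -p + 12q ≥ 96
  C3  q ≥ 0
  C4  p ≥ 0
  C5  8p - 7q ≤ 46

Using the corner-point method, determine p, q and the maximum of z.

p = 24/43, q = 346/43, maximum z = -4056/43

Vertices and z = 4p - 12q:
  (24/43, 346/43) → z = -4056/43
  (0, 58/7) → z = -696/7
  (0, 8) → z = -96

At the optimal vertex, 3p + 7q = 58 and -p + 12q = 96.
Solving simultaneously gives p = 24/43, q = 346/43.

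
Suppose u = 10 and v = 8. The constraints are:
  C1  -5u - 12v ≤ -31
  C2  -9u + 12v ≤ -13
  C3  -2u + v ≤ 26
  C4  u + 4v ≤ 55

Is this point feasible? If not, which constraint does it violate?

not feasible — violates C2

Constraint C2: -9u + 12v = 6, which is not ≤ -13. All other constraints are satisfied.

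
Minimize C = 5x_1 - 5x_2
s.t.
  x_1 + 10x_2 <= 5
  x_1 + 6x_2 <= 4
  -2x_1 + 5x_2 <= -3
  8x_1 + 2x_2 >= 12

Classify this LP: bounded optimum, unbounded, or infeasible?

bounded optimum

Feasible corners and C = 5x_1 - 5x_2:
  (5/2, 1/4) → C = 45/4
  (11/5, 7/25) → C = 48/5
  (3/2, 0) → C = 15/2
The feasible region has finitely many vertices and no improving ray; the minimum is 15/2 at (3/2, 0).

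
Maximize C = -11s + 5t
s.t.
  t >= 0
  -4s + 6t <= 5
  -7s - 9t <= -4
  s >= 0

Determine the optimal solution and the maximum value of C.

s = 0, t = 5/6, maximum C = 25/6

The feasible region is unbounded (it extends along (3, 2), (1, 0)), but C strictly decreases along every unbounded feasible direction, so there is no improving ray and the maximum is attained at a vertex.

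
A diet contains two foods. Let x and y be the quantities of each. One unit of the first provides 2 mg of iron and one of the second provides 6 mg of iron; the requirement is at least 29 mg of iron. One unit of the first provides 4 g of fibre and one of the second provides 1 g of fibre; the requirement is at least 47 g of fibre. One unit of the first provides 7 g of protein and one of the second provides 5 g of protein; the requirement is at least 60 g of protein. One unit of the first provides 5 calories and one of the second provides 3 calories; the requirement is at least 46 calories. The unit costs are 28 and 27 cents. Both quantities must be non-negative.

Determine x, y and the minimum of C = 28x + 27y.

Corner points and C = 28x + 27y:
  (0, 47) → C = 1269
  (29/2, 0) → C = 406
  (23/2, 1) → C = 349
The feasible region is unbounded (it extends along (0, 1), (1, 0)), but C strictly increases along every unbounded feasible direction, so there is no improving ray and the minimum is attained at a vertex.

The binding constraints are 2x + 6y = 29 and 4x + y = 47.
Solving simultaneously gives x = 23/2, y = 1.

x = 23/2, y = 1, minimum C = 349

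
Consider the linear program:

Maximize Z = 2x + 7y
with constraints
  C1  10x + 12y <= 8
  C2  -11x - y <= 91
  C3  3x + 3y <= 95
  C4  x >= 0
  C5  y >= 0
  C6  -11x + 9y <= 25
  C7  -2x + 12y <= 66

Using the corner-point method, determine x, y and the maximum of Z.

x = 0, y = 2/3, maximum Z = 14/3

Extreme points and Z = 2x + 7y:
  (0, 2/3) → Z = 14/3
  (4/5, 0) → Z = 8/5
  (0, 0) → Z = 0

The binding constraints are 10x + 12y = 8 and x = 0.
Solving simultaneously gives x = 0, y = 2/3.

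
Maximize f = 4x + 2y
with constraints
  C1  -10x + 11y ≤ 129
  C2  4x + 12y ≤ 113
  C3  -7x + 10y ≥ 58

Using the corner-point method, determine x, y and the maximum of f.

x = 7/2, y = 33/4, maximum f = 61/2

Vertices and f = 4x + 2y:
  (-305/164, 823/82) → f = 518/41
  (-652/23, -323/23) → f = -3254/23
  (7/2, 33/4) → f = 61/2

The binding constraints are 4x + 12y = 113 and -7x + 10y = 58.
Solving simultaneously gives x = 7/2, y = 33/4.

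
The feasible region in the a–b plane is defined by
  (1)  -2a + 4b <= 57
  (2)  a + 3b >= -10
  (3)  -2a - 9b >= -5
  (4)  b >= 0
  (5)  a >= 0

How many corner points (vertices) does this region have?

3

Of the 10 pairwise boundary intersections, those satisfying every inequality are:
  (5/2, 0)
  (0, 5/9)
  (0, 0)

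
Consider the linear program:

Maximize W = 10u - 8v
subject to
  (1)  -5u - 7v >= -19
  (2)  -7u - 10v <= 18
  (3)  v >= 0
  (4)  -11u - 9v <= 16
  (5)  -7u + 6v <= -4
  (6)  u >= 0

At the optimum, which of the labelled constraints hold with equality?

(1) and (3)

Extreme points and W = 10u - 8v:
  (19/5, 0) → W = 38
  (142/79, 113/79) → W = 516/79
  (4/7, 0) → W = 40/7

The maximum is at (19/5, 0). Substituting into each constraint, equality holds for (1) and (3); the remaining constraints have slack.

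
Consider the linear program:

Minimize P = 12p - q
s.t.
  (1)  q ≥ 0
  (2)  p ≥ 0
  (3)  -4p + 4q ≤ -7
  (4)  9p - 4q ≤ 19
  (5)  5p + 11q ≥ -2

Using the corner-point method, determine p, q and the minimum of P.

p = 7/4, q = 0, minimum P = 21

Corner points and P = 12p - q:
  (7/4, 0) → P = 21
  (19/9, 0) → P = 76/3
  (12/5, 13/20) → P = 563/20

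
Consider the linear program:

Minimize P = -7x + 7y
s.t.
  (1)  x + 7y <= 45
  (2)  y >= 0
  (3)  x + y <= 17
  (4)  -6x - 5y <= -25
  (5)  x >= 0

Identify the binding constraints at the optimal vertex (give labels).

(2) and (3)

Extreme points and P = -7x + 7y:
  (37/3, 14/3) → P = -161/3
  (0, 45/7) → P = 45
  (17, 0) → P = -119
  (25/6, 0) → P = -175/6
  (0, 5) → P = 35

The minimum is at (17, 0). Substituting into each constraint, equality holds for (2) and (3); the remaining constraints have slack.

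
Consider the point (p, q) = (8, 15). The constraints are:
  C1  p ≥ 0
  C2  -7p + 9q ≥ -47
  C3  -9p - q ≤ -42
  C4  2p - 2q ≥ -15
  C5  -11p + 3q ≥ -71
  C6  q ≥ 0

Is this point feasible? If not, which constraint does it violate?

feasible

C1: 8 ≥ 0 ✓
C2: 79 ≥ -47 ✓
C3: -87 ≤ -42 ✓
C4: -14 ≥ -15 ✓
C5: -43 ≥ -71 ✓
C6: 15 ≥ 0 ✓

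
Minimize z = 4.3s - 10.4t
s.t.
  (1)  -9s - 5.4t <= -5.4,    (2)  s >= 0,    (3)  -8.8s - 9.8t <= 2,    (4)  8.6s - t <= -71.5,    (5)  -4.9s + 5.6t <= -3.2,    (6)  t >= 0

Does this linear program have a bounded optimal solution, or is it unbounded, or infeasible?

The boundaries s = 0 and 8.6s - t = -71.5 meet at (0, 71.5), but that point violates -4.9s + 5.6t ≤ -3.2. Every candidate vertex is excluded by some other constraint, so the feasible region is empty.

infeasible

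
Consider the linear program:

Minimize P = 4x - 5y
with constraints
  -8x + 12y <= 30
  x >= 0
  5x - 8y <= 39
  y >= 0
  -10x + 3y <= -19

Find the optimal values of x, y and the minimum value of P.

x = 53/16, y = 113/24, minimum P = -247/24

Feasible corners and P = 4x - 5y:
  (53/16, 113/24) → P = -247/24
  (39/5, 0) → P = 156/5
  (19/10, 0) → P = 38/5
The feasible region is unbounded (it extends along (8, 5), (3, 2)), but P strictly increases along every unbounded feasible direction, so there is no improving ray and the minimum is attained at a vertex.

The optimum lies where -8x + 12y = 30 and -10x + 3y = -19.
Solving simultaneously gives x = 53/16, y = 113/24.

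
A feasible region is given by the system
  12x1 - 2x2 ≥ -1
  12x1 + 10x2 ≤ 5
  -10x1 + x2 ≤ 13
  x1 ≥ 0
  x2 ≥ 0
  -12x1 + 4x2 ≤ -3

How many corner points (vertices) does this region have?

The feasible vertices (each the meet of two boundaries and inside every other half-plane) are:
  (5/12, 0)
  (25/84, 1/7)
  (1/4, 0)

3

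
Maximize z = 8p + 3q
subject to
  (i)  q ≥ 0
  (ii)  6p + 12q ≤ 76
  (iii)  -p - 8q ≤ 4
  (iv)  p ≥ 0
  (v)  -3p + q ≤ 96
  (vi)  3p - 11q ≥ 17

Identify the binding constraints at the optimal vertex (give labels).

(i) and (ii)

Extreme points and z = 8p + 3q:
  (38/3, 0) → z = 304/3
  (17/3, 0) → z = 136/3
  (520/51, 21/17) → z = 4349/51

The maximum is at (38/3, 0). Substituting into each constraint, equality holds for (i) and (ii); the remaining constraints have slack.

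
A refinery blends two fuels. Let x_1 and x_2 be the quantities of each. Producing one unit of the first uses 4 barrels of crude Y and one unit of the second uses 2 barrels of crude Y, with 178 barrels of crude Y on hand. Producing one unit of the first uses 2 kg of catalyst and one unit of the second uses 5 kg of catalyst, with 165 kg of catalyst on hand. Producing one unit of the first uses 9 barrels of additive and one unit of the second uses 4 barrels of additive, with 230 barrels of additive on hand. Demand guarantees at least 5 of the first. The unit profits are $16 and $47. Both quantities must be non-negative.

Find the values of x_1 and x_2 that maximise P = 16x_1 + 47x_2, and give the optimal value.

x_1 = 5, x_2 = 31, maximum P = 1537

Vertices and P = 16x_1 + 47x_2:
  (230/9, 0) → P = 3680/9
  (5, 0) → P = 80
  (490/37, 1025/37) → P = 56015/37
  (5, 31) → P = 1537

At the optimal vertex, 2x_1 + 5x_2 = 165 and x_1 = 5.
Solving simultaneously gives x_1 = 5, x_2 = 31.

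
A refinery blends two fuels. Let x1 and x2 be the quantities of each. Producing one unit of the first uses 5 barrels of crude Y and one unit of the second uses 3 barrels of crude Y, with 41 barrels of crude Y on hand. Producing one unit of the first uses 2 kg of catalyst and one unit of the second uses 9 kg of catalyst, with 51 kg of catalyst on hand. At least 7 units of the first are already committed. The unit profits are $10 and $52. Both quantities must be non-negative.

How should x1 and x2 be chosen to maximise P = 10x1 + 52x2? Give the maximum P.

x1 = 7, x2 = 2, maximum P = 174

Feasible corners and P = 10x1 + 52x2:
  (41/5, 0) → P = 82
  (7, 0) → P = 70
  (7, 2) → P = 174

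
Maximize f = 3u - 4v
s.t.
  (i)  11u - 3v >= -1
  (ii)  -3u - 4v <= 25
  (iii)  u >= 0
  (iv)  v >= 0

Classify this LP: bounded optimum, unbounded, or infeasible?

From the feasible point (0, 1/3), moving in the direction (1, 0) keeps every constraint satisfied while f increases without bound.

unbounded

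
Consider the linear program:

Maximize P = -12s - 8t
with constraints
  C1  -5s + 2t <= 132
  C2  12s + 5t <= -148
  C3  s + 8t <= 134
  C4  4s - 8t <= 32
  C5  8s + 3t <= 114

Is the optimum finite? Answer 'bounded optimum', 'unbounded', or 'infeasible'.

bounded optimum

Corner points and P = -12s - 8t:
  (-956/49, 844/49) → P = 4720/49
  (-35, -43/2) → P = 592
  (-256/29, -244/29) → P = 5024/29
The feasible region has finitely many vertices and no improving ray; the maximum is 592 at (-35, -43/2).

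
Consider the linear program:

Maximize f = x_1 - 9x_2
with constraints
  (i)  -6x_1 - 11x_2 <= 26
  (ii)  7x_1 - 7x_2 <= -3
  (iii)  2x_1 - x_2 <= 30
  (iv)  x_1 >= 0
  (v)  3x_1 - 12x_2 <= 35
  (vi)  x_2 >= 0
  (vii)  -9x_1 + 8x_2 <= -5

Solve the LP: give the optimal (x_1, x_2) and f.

Vertices and f = x_1 - 9x_2:
  (213/7, 216/7) → f = -1731/7
  (59/7, 62/7) → f = -499/7
  (235/7, 260/7) → f = -2105/7

The optimum lies where 7x_1 - 7x_2 = -3 and -9x_1 + 8x_2 = -5.
Solving simultaneously gives x_1 = 59/7, x_2 = 62/7.

x_1 = 59/7, x_2 = 62/7, maximum f = -499/7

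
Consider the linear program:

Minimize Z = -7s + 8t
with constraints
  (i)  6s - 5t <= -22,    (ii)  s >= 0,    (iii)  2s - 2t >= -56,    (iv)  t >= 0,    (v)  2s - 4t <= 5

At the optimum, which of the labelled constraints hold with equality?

(i) and (ii)

Corner points and Z = -7s + 8t:
  (0, 22/5) → Z = 176/5
  (118, 146) → Z = 342
  (0, 28) → Z = 224

The minimum is at (0, 22/5). Substituting into each constraint, equality holds for (i) and (ii); the remaining constraints have slack.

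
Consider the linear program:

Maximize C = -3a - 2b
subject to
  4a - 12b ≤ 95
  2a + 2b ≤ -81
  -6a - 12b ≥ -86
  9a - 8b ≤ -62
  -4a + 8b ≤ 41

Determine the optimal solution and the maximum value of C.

a = -313/4, b = -34, maximum C = 1211/4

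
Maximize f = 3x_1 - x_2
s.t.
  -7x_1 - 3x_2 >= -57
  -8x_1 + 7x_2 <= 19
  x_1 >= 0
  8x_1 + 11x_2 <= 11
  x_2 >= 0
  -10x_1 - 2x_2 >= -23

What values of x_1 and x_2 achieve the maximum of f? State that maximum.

Feasible corners and f = 3x_1 - x_2:
  (0, 1) → f = -1
  (0, 0) → f = 0
  (11/8, 0) → f = 33/8

The binding constraints are 8x_1 + 11x_2 = 11 and x_2 = 0.
Solving simultaneously gives x_1 = 11/8, x_2 = 0.

x_1 = 11/8, x_2 = 0, maximum f = 33/8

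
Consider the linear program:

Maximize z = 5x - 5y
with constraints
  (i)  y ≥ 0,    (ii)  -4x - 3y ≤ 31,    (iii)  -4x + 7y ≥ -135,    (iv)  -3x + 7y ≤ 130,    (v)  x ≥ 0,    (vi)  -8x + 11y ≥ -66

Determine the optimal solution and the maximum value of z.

x = 1892/23, y = 1238/23, maximum z = 3270/23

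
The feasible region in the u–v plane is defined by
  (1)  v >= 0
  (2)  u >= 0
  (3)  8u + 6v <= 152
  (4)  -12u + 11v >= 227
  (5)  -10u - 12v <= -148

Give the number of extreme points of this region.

Of the 10 pairwise boundary intersections, those satisfying every inequality are:
  (0, 76/3)
  (0, 227/11)
  (31/16, 91/4)

3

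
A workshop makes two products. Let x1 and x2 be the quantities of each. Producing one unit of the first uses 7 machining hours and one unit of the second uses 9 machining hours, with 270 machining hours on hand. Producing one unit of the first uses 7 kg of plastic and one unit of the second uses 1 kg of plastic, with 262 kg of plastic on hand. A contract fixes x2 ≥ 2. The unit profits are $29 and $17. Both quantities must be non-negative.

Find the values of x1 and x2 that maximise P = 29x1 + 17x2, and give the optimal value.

Feasible corners and P = 29x1 + 17x2:
  (0, 30) → P = 510
  (0, 2) → P = 34
  (36, 2) → P = 1078

At the optimal vertex, 7x1 + 9x2 = 270 and x2 = 2.
Solving simultaneously gives x1 = 36, x2 = 2.

x1 = 36, x2 = 2, maximum P = 1078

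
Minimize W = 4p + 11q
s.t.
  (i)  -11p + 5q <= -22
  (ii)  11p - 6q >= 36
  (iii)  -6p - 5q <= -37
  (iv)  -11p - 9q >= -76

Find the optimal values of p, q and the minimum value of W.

Corner points and W = 4p + 11q:
  (402/91, 191/91) → W = 3709/91
  (52/11, 8/3) → W = 1592/33
  (47, -49) → W = -351

The optimum lies where -6p - 5q = -37 and -11p - 9q = -76.
Solving simultaneously gives p = 47, q = -49.

p = 47, q = -49, minimum W = -351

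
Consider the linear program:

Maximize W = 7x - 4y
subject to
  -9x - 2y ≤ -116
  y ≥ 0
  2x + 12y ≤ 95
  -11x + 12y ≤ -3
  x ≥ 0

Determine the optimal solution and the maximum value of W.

x = 95/2, y = 0, maximum W = 665/2

Vertices and W = 7x - 4y:
  (116/9, 0) → W = 812/9
  (601/52, 623/104) → W = 2961/52
  (95/2, 0) → W = 665/2

The binding constraints are y = 0 and 2x + 12y = 95.
Solving simultaneously gives x = 95/2, y = 0.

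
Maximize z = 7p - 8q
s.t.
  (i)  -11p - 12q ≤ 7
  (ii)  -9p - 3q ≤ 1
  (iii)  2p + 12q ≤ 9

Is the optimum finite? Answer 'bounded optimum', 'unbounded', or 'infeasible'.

From the feasible point (3/25, -52/75), moving in the direction (12, -11) keeps every constraint satisfied while z increases without bound.

unbounded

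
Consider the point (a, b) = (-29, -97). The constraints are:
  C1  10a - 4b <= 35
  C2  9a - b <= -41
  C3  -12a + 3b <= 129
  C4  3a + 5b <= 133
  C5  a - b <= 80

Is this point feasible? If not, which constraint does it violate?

Constraint C1: 10a - 4b = 98, which is not ≤ 35. All other constraints are satisfied.

not feasible — violates C1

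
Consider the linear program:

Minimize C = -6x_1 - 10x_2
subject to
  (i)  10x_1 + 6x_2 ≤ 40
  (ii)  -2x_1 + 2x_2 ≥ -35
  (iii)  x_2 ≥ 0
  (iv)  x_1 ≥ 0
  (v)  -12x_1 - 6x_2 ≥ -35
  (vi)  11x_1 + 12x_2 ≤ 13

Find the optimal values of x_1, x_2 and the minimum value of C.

x_1 = 0, x_2 = 13/12, minimum C = -65/6

Feasible corners and C = -6x_1 - 10x_2:
  (0, 0) → C = 0
  (13/11, 0) → C = -78/11
  (0, 13/12) → C = -65/6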